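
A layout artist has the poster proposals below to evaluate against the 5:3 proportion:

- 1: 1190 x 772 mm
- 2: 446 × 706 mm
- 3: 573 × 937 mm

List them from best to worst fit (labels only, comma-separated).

Ratios: 1 = 1190 / 772 ≈ 1.541; 2 = 706 / 446 ≈ 1.583; 3 = 937 / 573 ≈ 1.635.
|Δ from 1.667|: 1 0.126; 2 0.084; 3 0.032.

3, 2, 1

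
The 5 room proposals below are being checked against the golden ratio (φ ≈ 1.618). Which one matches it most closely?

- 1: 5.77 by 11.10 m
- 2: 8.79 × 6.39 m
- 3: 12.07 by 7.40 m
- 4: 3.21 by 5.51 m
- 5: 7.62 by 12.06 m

3

Ratios (long/short): 1 ≈ 1.924; 2 ≈ 1.376; 3 ≈ 1.631; 4 ≈ 1.717; 5 ≈ 1.583.
golden ratio ≈ 1.618; option 3 is nearest (Δ 0.013).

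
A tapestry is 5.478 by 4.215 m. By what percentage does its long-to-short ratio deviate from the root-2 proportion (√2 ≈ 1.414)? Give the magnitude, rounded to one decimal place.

Ratio = 5.478 / 4.215 ≈ 1.2996.
Ideal root-2 ≈ 1.4142. |1.2996 − 1.4142| / 1.4142 ≈ 8.10% → 8.1%.

8.1%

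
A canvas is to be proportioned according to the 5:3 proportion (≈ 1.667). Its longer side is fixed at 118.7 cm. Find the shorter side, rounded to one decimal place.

5:3 ≈ 1.66667.
Shorter side = 118.7 ÷ 1.66667 ≈ 71.220 → 71.2 cm.

71.2 cm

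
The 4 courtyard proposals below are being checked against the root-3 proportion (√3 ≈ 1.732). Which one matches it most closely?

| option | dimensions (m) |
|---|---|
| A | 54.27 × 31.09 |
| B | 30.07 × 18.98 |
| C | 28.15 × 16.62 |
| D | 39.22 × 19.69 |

A

Ratios (long/short): A ≈ 1.746; B ≈ 1.584; C ≈ 1.694; D ≈ 1.992.
root-3 ≈ 1.732; option A is nearest (Δ 0.014).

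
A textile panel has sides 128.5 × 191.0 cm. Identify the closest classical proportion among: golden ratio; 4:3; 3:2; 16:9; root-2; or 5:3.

191.0/128.5 ≈ 1.486. Nearest candidates are 3:2 (1.500, off by 0.014) and root-2 (1.414, off by 0.072).

3:2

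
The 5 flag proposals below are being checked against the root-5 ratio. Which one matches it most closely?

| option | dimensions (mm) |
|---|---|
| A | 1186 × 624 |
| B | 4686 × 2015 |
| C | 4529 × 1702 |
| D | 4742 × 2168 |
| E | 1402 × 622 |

E

Ratios (long/short): A ≈ 1.901; B ≈ 2.326; C ≈ 2.661; D ≈ 2.187; E ≈ 2.254.
root-5 ≈ 2.236; option E is nearest (Δ 0.018).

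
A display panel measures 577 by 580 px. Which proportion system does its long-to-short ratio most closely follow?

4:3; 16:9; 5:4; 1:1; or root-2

1:1

580/577 ≈ 1.005. Nearest candidates are 1:1 (1.000, off by 0.005) and 5:4 (1.250, off by 0.245).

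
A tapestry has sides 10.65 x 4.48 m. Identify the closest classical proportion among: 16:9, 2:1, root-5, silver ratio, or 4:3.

10.65/4.48 ≈ 2.377. Nearest candidates are silver ratio (2.414, off by 0.037) and root-5 (2.236, off by 0.141).

silver ratio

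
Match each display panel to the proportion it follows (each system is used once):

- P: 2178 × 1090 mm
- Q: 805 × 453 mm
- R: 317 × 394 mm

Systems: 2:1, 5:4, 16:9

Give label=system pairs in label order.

P=2:1, Q=16:9, R=5:4

Ratios: P ≈ 1.998; Q ≈ 1.777; R ≈ 1.243.
Targets: 2:1 ≈ 2.000; 5:4 ≈ 1.250; 16:9 ≈ 1.778.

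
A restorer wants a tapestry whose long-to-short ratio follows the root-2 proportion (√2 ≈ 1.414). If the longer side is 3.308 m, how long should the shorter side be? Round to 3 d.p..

2.339 m

root-2 ≈ 1.41421.
Shorter side = 3.308 ÷ 1.41421 ≈ 2.33912 → 2.339 m.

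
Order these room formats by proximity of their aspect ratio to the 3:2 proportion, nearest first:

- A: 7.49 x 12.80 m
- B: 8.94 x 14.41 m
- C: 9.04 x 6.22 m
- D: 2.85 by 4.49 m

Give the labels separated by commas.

Ratios: A = 12.80 / 7.49 ≈ 1.709; B = 14.41 / 8.94 ≈ 1.612; C = 9.04 / 6.22 ≈ 1.453; D = 4.49 / 2.85 ≈ 1.575.
|Δ from 1.500|: A 0.209; B 0.112; C 0.047; D 0.075.

C, D, B, A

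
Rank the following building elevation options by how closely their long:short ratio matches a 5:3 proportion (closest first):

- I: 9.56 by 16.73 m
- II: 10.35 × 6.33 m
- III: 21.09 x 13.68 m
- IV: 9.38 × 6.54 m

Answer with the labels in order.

II, I, III, IV

I: 16.73/9.56 ≈ 1.750 → |1.750 − 1.667| = 0.083
II: 10.35/6.33 ≈ 1.635 → |1.635 − 1.667| = 0.032
III: 21.09/13.68 ≈ 1.542 → |1.542 − 1.667| = 0.125
IV: 9.38/6.54 ≈ 1.434 → |1.434 − 1.667| = 0.233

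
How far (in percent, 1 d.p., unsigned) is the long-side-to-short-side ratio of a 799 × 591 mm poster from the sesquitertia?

1.4%

Ratio = 799 / 591 ≈ 1.3519.
Ideal 4:3 ≈ 1.3333. |1.3519 − 1.3333| / 1.3333 ≈ 1.40% → 1.4%.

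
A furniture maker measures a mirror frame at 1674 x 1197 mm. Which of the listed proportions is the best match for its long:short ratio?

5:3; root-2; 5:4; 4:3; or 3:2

root-2

Ratio = 1674 / 1197 ≈ 1.398.
Distances: 5:3 1.667 (Δ 0.269); root-2 1.414 (Δ 0.016); 5:4 1.250 (Δ 0.148); 4:3 1.333 (Δ 0.065); 3:2 1.500 (Δ 0.102).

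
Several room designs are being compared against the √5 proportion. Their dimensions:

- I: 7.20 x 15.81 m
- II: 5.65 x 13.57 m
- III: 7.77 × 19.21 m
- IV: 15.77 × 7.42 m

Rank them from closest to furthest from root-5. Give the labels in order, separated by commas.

I, IV, II, III

I: 15.81/7.20 ≈ 2.196 → |2.196 − 2.236| = 0.040
II: 13.57/5.65 ≈ 2.402 → |2.402 − 2.236| = 0.166
III: 19.21/7.77 ≈ 2.472 → |2.472 − 2.236| = 0.236
IV: 15.77/7.42 ≈ 2.125 → |2.125 − 2.236| = 0.111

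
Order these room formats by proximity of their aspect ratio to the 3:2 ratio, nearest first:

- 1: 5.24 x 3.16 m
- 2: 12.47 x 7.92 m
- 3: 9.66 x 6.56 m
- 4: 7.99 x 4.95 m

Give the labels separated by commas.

Ratios: 1 = 5.24 / 3.16 ≈ 1.658; 2 = 12.47 / 7.92 ≈ 1.574; 3 = 9.66 / 6.56 ≈ 1.473; 4 = 7.99 / 4.95 ≈ 1.614.
|Δ from 1.500|: 1 0.158; 2 0.074; 3 0.027; 4 0.114.

3, 2, 4, 1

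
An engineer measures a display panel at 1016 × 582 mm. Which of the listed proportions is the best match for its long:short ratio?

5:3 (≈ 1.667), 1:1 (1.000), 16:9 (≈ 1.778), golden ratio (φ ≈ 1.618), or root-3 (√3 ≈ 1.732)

root-3

1016/582 ≈ 1.746. Nearest candidates are root-3 (1.732, off by 0.014) and 16:9 (1.778, off by 0.032).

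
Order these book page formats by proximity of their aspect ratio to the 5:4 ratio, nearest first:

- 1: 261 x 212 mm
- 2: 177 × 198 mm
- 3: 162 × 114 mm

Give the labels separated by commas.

1: 261/212 ≈ 1.231 → |1.231 − 1.250| = 0.019
2: 198/177 ≈ 1.119 → |1.119 − 1.250| = 0.131
3: 162/114 ≈ 1.421 → |1.421 − 1.250| = 0.171

1, 2, 3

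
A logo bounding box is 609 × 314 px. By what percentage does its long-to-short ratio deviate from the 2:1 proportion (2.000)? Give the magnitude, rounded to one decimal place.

3.0%

Ratio = 609 / 314 ≈ 1.9395.
Ideal 2:1 = 2.0000. |1.9395 − 2.0000| / 2.0000 ≈ 3.02% → 3.0%.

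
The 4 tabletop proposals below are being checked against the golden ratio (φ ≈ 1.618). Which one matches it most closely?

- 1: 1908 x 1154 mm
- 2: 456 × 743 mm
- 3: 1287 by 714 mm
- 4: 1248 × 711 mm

Target golden ratio ≈ 1.618.
1: 1.653 (Δ0.035)  2: 1.629 (Δ0.011)  3: 1.803 (Δ0.185)  4: 1.755 (Δ0.137)

2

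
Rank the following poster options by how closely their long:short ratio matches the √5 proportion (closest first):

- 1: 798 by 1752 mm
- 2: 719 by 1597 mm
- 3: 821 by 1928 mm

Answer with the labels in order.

1: 1752/798 ≈ 2.195 → |2.195 − 2.236| = 0.041
2: 1597/719 ≈ 2.221 → |2.221 − 2.236| = 0.015
3: 1928/821 ≈ 2.348 → |2.348 − 2.236| = 0.112

2, 1, 3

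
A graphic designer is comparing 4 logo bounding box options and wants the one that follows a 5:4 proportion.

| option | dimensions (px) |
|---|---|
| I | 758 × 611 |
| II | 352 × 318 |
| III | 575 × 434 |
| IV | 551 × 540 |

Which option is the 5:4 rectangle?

Ratios (long/short): I ≈ 1.241; II ≈ 1.107; III ≈ 1.325; IV ≈ 1.020.
5:4 ≈ 1.250; option I is nearest (Δ 0.009).

I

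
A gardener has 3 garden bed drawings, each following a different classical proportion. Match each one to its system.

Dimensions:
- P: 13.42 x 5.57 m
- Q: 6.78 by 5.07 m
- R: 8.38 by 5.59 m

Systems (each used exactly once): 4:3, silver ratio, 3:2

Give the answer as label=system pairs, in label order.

P=silver ratio, Q=4:3, R=3:2

P = 13.42/5.57 ≈ 2.409 → silver ratio (2.414)
Q = 6.78/5.07 ≈ 1.337 → 4:3 (1.333)
R = 8.38/5.59 ≈ 1.499 → 3:2 (1.500)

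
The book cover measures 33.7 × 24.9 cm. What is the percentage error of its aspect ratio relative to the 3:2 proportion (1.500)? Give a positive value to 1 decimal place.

9.8%

Ratio = 33.7 / 24.9 ≈ 1.3534.
Ideal 3:2 = 1.5000. |1.3534 − 1.5000| / 1.5000 ≈ 9.77% → 9.8%.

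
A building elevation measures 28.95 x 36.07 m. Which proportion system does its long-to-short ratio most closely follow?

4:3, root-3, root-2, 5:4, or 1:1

5:4

36.07/28.95 ≈ 1.246. Nearest candidates are 5:4 (1.250, off by 0.004) and 4:3 (1.333, off by 0.087).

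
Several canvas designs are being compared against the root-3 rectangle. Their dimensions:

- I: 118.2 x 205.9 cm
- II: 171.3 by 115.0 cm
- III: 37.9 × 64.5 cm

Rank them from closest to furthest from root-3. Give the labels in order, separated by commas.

I, III, II

I: 205.9/118.2 ≈ 1.742 → |1.742 − 1.732| = 0.010
II: 171.3/115.0 ≈ 1.490 → |1.490 − 1.732| = 0.242
III: 64.5/37.9 ≈ 1.702 → |1.702 − 1.732| = 0.030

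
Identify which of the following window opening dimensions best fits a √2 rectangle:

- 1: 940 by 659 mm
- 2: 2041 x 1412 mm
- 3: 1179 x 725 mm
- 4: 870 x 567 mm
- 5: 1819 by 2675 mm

1

Target root-2 ≈ 1.414.
1: 1.426 (Δ0.012)  2: 1.445 (Δ0.031)  3: 1.626 (Δ0.212)  4: 1.534 (Δ0.120)  5: 1.471 (Δ0.057)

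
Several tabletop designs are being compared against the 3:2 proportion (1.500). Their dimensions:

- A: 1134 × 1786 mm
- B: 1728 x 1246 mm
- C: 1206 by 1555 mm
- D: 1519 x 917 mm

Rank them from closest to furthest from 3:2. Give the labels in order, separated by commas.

A, B, D, C

A: 1786/1134 ≈ 1.575 → |1.575 − 1.500| = 0.075
B: 1728/1246 ≈ 1.387 → |1.387 − 1.500| = 0.113
C: 1555/1206 ≈ 1.289 → |1.289 − 1.500| = 0.211
D: 1519/917 ≈ 1.656 → |1.656 − 1.500| = 0.156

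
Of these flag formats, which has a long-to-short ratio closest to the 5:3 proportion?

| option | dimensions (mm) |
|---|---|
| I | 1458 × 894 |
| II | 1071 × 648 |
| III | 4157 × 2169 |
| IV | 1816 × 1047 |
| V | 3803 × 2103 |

Ratios (long/short): I ≈ 1.631; II ≈ 1.653; III ≈ 1.917; IV ≈ 1.734; V ≈ 1.808.
5:3 ≈ 1.667; option II is nearest (Δ 0.014).

II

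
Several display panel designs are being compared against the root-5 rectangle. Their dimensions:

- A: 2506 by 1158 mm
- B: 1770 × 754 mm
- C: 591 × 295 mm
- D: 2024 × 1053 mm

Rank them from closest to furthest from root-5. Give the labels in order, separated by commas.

Ratios: A = 2506 / 1158 ≈ 2.164; B = 1770 / 754 ≈ 2.347; C = 591 / 295 ≈ 2.003; D = 2024 / 1053 ≈ 1.922.
|Δ from 2.236|: A 0.072; B 0.111; C 0.233; D 0.314.

A, B, C, D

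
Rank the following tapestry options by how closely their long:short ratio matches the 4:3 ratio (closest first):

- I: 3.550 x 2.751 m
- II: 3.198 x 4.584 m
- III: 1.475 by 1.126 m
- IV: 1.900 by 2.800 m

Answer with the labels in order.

Ratios: I = 3.550 / 2.751 ≈ 1.290; II = 4.584 / 3.198 ≈ 1.433; III = 1.475 / 1.126 ≈ 1.310; IV = 2.800 / 1.900 ≈ 1.474.
|Δ from 1.333|: I 0.043; II 0.100; III 0.023; IV 0.141.

III, I, II, IV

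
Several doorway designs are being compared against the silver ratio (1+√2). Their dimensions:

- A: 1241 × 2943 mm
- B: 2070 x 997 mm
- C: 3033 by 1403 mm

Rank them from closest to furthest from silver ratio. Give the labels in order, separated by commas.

A: 2943/1241 ≈ 2.371 → |2.371 − 2.414| = 0.043
B: 2070/997 ≈ 2.076 → |2.076 − 2.414| = 0.338
C: 3033/1403 ≈ 2.162 → |2.162 − 2.414| = 0.252

A, C, B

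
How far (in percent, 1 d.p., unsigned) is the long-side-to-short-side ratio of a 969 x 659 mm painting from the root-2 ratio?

Ratio = 969 / 659 ≈ 1.4704.
Ideal root-2 ≈ 1.4142. |1.4704 − 1.4142| / 1.4142 ≈ 3.97% → 4.0%.

4.0%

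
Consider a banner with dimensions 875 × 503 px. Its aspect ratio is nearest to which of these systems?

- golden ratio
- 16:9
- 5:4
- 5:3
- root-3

root-3

875/503 ≈ 1.740. Nearest candidates are root-3 (1.732, off by 0.008) and 16:9 (1.778, off by 0.038).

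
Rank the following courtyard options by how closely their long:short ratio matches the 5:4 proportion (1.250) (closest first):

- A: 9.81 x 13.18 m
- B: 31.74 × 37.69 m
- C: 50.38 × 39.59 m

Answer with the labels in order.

Ratios: A = 13.18 / 9.81 ≈ 1.344; B = 37.69 / 31.74 ≈ 1.187; C = 50.38 / 39.59 ≈ 1.273.
|Δ from 1.250|: A 0.094; B 0.063; C 0.023.

C, B, A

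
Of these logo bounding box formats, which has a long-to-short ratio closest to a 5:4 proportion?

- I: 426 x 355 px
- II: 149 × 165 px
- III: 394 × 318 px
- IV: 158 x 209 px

III

Ratios (long/short): I ≈ 1.200; II ≈ 1.107; III ≈ 1.239; IV ≈ 1.323.
5:4 ≈ 1.250; option III is nearest (Δ 0.011).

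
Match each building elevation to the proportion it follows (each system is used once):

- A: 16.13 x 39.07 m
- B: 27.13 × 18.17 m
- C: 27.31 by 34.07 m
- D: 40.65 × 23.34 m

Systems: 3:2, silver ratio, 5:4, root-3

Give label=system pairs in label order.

A=silver ratio, B=3:2, C=5:4, D=root-3

A = 39.07/16.13 ≈ 2.422 → silver ratio (2.414)
B = 27.13/18.17 ≈ 1.493 → 3:2 (1.500)
C = 34.07/27.31 ≈ 1.248 → 5:4 (1.250)
D = 40.65/23.34 ≈ 1.742 → root-3 (1.732)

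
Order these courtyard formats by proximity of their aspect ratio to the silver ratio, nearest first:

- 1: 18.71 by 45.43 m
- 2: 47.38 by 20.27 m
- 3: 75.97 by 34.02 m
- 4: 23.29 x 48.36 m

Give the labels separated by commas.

1: 45.43/18.71 ≈ 2.428 → |2.428 − 2.414| = 0.014
2: 47.38/20.27 ≈ 2.337 → |2.337 − 2.414| = 0.077
3: 75.97/34.02 ≈ 2.233 → |2.233 − 2.414| = 0.181
4: 48.36/23.29 ≈ 2.076 → |2.076 − 2.414| = 0.338

1, 2, 3, 4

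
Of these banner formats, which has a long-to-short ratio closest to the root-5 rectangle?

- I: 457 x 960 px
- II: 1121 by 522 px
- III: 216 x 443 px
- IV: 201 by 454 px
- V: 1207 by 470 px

Ratios (long/short): I ≈ 2.101; II ≈ 2.148; III ≈ 2.051; IV ≈ 2.259; V ≈ 2.568.
root-5 ≈ 2.236; option IV is nearest (Δ 0.023).

IV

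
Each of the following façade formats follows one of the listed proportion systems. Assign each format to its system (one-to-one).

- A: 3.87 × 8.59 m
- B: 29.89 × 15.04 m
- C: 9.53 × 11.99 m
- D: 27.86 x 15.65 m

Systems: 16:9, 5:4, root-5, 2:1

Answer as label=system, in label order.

A=root-5, B=2:1, C=5:4, D=16:9

Ratios: A ≈ 2.220; B ≈ 1.987; C ≈ 1.258; D ≈ 1.780.
Targets: 16:9 ≈ 1.778; 5:4 ≈ 1.250; root-5 ≈ 2.236; 2:1 ≈ 2.000.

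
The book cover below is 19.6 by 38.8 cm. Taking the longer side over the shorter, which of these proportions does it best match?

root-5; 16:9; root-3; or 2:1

2:1

Ratio = 38.8 / 19.6 ≈ 1.980.
Distances: root-5 2.236 (Δ 0.256); 16:9 1.778 (Δ 0.202); root-3 1.732 (Δ 0.248); 2:1 2.000 (Δ 0.020).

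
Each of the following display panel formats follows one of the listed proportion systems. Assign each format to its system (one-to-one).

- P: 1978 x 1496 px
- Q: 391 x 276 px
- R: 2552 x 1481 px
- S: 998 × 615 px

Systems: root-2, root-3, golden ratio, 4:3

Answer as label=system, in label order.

Ratios: P ≈ 1.322; Q ≈ 1.417; R ≈ 1.723; S ≈ 1.623.
Targets: root-2 ≈ 1.414; root-3 ≈ 1.732; golden ratio ≈ 1.618; 4:3 ≈ 1.333.

P=4:3, Q=root-2, R=root-3, S=golden ratio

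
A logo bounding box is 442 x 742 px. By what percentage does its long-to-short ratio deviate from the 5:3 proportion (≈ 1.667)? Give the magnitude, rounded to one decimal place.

0.7%

Ratio = 742 / 442 ≈ 1.6787.
Ideal 5:3 ≈ 1.6667. |1.6787 − 1.6667| / 1.6667 ≈ 0.72% → 0.7%.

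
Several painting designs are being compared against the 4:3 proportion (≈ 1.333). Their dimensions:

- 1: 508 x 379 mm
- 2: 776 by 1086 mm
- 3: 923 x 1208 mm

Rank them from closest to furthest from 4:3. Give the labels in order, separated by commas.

Ratios: 1 = 508 / 379 ≈ 1.340; 2 = 1086 / 776 ≈ 1.399; 3 = 1208 / 923 ≈ 1.309.
|Δ from 1.333|: 1 0.007; 2 0.066; 3 0.024.

1, 3, 2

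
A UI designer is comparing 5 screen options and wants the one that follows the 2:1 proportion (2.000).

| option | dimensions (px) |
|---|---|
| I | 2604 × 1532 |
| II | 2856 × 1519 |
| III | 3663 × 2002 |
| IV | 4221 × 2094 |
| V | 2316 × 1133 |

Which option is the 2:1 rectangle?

IV

Target 2:1 ≈ 2.000.
I: 1.700 (Δ0.300)  II: 1.880 (Δ0.120)  III: 1.830 (Δ0.170)  IV: 2.016 (Δ0.016)  V: 2.044 (Δ0.044)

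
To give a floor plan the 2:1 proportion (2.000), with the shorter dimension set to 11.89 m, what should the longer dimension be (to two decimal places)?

2:1 = 2.00000.
Longer side = 11.89 × 2.00000 ≈ 23.7800 → 23.78 m.

23.78 m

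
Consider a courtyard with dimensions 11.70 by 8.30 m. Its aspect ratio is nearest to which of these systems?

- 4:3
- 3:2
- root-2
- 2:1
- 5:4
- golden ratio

root-2

Ratio = 11.70 / 8.30 ≈ 1.410.
Distances: 4:3 1.333 (Δ 0.077); 3:2 1.500 (Δ 0.090); root-2 1.414 (Δ 0.004); 2:1 2.000 (Δ 0.590); 5:4 1.250 (Δ 0.160); golden ratio 1.618 (Δ 0.208).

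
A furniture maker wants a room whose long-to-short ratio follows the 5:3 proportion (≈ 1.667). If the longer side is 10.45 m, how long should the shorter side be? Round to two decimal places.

6.27 m

5:3 ≈ 1.66667.
Shorter side = 10.45 ÷ 1.66667 ≈ 6.2700 → 6.27 m.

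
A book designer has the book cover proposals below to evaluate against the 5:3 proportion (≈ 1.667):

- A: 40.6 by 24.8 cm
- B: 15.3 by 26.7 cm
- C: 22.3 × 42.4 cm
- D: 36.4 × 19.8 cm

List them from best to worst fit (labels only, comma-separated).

A, B, D, C

A: 40.6/24.8 ≈ 1.637 → |1.637 − 1.667| = 0.030
B: 26.7/15.3 ≈ 1.745 → |1.745 − 1.667| = 0.078
C: 42.4/22.3 ≈ 1.901 → |1.901 − 1.667| = 0.234
D: 36.4/19.8 ≈ 1.838 → |1.838 − 1.667| = 0.171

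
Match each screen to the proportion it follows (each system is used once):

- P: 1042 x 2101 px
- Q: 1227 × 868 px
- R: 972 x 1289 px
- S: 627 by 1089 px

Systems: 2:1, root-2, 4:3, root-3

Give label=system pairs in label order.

Ratios: P ≈ 2.016; Q ≈ 1.414; R ≈ 1.326; S ≈ 1.737.
Targets: 2:1 ≈ 2.000; root-2 ≈ 1.414; 4:3 ≈ 1.333; root-3 ≈ 1.732.

P=2:1, Q=root-2, R=4:3, S=root-3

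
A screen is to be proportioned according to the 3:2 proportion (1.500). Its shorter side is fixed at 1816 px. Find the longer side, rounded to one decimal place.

2724.0 px

3:2 = 1.50000.
Longer side = 1816 × 1.50000 ≈ 2724.000 → 2724.0 px.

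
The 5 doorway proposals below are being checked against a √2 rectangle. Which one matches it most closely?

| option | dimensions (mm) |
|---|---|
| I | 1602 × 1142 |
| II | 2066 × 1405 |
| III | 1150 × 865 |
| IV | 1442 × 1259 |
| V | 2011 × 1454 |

I

Target root-2 ≈ 1.414.
I: 1.403 (Δ0.011)  II: 1.470 (Δ0.056)  III: 1.329 (Δ0.085)  IV: 1.145 (Δ0.269)  V: 1.383 (Δ0.031)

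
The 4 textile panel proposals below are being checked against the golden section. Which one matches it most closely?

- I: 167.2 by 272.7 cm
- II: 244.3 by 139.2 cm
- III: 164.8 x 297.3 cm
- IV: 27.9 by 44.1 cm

Target golden ratio ≈ 1.618.
I: 1.631 (Δ0.013)  II: 1.755 (Δ0.137)  III: 1.804 (Δ0.186)  IV: 1.581 (Δ0.037)

I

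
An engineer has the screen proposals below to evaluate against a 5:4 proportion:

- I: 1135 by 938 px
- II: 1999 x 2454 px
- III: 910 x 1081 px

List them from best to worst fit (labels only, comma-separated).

I: 1135/938 ≈ 1.210 → |1.210 − 1.250| = 0.040
II: 2454/1999 ≈ 1.228 → |1.228 − 1.250| = 0.022
III: 1081/910 ≈ 1.188 → |1.188 − 1.250| = 0.062

II, I, III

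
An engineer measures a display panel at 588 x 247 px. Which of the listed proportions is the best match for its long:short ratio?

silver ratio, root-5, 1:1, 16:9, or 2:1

silver ratio

588/247 ≈ 2.381. Nearest candidates are silver ratio (2.414, off by 0.033) and root-5 (2.236, off by 0.145).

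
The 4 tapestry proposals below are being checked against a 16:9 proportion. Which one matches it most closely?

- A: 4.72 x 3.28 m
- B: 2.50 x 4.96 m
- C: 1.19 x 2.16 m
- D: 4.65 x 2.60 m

D

Ratios (long/short): A ≈ 1.439; B ≈ 1.984; C ≈ 1.815; D ≈ 1.788.
16:9 ≈ 1.778; option D is nearest (Δ 0.010).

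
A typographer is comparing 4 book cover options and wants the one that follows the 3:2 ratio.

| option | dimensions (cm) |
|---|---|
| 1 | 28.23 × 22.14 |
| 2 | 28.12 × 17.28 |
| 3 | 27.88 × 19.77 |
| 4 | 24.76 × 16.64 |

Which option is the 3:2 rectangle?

Target 3:2 ≈ 1.500.
1: 1.275 (Δ0.225)  2: 1.627 (Δ0.127)  3: 1.410 (Δ0.090)  4: 1.488 (Δ0.012)

4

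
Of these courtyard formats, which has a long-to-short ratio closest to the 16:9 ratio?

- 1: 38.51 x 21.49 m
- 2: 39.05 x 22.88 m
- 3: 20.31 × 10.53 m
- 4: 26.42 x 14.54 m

Ratios (long/short): 1 ≈ 1.792; 2 ≈ 1.707; 3 ≈ 1.929; 4 ≈ 1.817.
16:9 ≈ 1.778; option 1 is nearest (Δ 0.014).

1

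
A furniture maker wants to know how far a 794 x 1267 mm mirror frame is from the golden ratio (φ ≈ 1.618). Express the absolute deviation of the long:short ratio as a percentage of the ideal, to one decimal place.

Ratio = 1267 / 794 ≈ 1.5957.
Ideal golden ratio ≈ 1.6180. |1.5957 − 1.6180| / 1.6180 ≈ 1.38% → 1.4%.

1.4%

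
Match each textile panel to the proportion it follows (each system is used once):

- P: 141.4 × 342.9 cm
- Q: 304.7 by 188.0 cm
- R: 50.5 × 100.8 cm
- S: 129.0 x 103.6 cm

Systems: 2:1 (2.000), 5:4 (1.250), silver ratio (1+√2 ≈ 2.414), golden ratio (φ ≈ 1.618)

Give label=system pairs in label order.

P = 342.9/141.4 ≈ 2.425 → silver ratio (2.414)
Q = 304.7/188.0 ≈ 1.621 → golden ratio (1.618)
R = 100.8/50.5 ≈ 1.996 → 2:1 (2.000)
S = 129.0/103.6 ≈ 1.245 → 5:4 (1.250)

P=silver ratio, Q=golden ratio, R=2:1, S=5:4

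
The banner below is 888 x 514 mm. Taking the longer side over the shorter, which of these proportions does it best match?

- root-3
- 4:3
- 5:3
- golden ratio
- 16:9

root-3

888/514 ≈ 1.728. Nearest candidates are root-3 (1.732, off by 0.004) and 16:9 (1.778, off by 0.050).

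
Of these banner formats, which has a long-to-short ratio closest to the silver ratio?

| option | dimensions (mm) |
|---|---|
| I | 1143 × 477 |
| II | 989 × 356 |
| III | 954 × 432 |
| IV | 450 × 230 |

Target silver ratio ≈ 2.414.
I: 2.396 (Δ0.018)  II: 2.778 (Δ0.364)  III: 2.208 (Δ0.206)  IV: 1.957 (Δ0.457)

I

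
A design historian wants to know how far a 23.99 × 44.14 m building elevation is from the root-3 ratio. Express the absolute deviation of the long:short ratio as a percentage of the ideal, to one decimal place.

6.2%

Ratio = 44.14 / 23.99 ≈ 1.8399.
Ideal root-3 ≈ 1.7321. |1.8399 − 1.7321| / 1.7321 ≈ 6.22% → 6.2%.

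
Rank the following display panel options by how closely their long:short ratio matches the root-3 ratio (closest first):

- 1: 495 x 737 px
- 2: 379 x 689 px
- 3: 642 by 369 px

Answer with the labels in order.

Ratios: 1 = 737 / 495 ≈ 1.489; 2 = 689 / 379 ≈ 1.818; 3 = 642 / 369 ≈ 1.740.
|Δ from 1.732|: 1 0.243; 2 0.086; 3 0.008.

3, 2, 1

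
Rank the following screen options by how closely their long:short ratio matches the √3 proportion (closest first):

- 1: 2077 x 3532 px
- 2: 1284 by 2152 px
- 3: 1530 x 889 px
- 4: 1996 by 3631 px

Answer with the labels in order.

1: 3532/2077 ≈ 1.701 → |1.701 − 1.732| = 0.031
2: 2152/1284 ≈ 1.676 → |1.676 − 1.732| = 0.056
3: 1530/889 ≈ 1.721 → |1.721 − 1.732| = 0.011
4: 3631/1996 ≈ 1.819 → |1.819 − 1.732| = 0.087

3, 1, 2, 4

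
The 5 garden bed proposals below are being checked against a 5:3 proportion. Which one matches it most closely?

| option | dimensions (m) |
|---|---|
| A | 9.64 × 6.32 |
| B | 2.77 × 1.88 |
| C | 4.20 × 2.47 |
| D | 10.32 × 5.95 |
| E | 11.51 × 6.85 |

E

Ratios (long/short): A ≈ 1.525; B ≈ 1.473; C ≈ 1.700; D ≈ 1.734; E ≈ 1.680.
5:3 ≈ 1.667; option E is nearest (Δ 0.013).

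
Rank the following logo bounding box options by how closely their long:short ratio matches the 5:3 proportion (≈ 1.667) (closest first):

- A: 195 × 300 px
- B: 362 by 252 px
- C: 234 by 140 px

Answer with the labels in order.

C, A, B

Ratios: A = 300 / 195 ≈ 1.538; B = 362 / 252 ≈ 1.437; C = 234 / 140 ≈ 1.671.
|Δ from 1.667|: A 0.129; B 0.230; C 0.004.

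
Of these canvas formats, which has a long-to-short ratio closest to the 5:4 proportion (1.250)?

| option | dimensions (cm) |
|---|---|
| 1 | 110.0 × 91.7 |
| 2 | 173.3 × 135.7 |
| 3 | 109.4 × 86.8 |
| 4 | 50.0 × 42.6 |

Ratios (long/short): 1 ≈ 1.200; 2 ≈ 1.277; 3 ≈ 1.260; 4 ≈ 1.174.
5:4 ≈ 1.250; option 3 is nearest (Δ 0.010).

3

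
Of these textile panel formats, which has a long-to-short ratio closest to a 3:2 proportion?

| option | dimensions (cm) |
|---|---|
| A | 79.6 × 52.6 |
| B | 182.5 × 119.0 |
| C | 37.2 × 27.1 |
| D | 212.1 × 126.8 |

Ratios (long/short): A ≈ 1.513; B ≈ 1.534; C ≈ 1.373; D ≈ 1.673.
3:2 ≈ 1.500; option A is nearest (Δ 0.013).

A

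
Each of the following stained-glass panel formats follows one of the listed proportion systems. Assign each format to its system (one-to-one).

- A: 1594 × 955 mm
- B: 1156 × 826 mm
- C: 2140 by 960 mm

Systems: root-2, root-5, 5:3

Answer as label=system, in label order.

A=5:3, B=root-2, C=root-5

Ratios: A ≈ 1.669; B ≈ 1.400; C ≈ 2.229.
Targets: root-2 ≈ 1.414; root-5 ≈ 2.236; 5:3 ≈ 1.667.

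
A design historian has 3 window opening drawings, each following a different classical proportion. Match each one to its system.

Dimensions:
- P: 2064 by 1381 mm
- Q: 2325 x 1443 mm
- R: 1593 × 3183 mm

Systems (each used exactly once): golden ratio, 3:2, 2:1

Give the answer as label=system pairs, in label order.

P = 2064/1381 ≈ 1.495 → 3:2 (1.500)
Q = 2325/1443 ≈ 1.611 → golden ratio (1.618)
R = 3183/1593 ≈ 1.998 → 2:1 (2.000)

P=3:2, Q=golden ratio, R=2:1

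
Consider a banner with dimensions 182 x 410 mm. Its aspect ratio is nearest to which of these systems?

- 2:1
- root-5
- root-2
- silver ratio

Ratio = 410 / 182 ≈ 2.253.
Distances: 2:1 2.000 (Δ 0.253); root-5 2.236 (Δ 0.017); root-2 1.414 (Δ 0.839); silver ratio 2.414 (Δ 0.161).

root-5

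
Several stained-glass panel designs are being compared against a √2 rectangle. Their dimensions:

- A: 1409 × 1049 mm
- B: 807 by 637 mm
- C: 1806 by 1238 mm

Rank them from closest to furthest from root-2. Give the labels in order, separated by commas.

Ratios: A = 1409 / 1049 ≈ 1.343; B = 807 / 637 ≈ 1.267; C = 1806 / 1238 ≈ 1.459.
|Δ from 1.414|: A 0.071; B 0.147; C 0.045.

C, A, B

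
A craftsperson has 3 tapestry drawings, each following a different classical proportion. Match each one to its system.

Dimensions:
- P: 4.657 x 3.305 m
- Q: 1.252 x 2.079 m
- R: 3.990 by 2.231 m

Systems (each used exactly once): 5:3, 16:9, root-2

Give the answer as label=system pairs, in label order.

P=root-2, Q=5:3, R=16:9

P = 4.657/3.305 ≈ 1.409 → root-2 (1.414)
Q = 2.079/1.252 ≈ 1.661 → 5:3 (1.667)
R = 3.990/2.231 ≈ 1.788 → 16:9 (1.778)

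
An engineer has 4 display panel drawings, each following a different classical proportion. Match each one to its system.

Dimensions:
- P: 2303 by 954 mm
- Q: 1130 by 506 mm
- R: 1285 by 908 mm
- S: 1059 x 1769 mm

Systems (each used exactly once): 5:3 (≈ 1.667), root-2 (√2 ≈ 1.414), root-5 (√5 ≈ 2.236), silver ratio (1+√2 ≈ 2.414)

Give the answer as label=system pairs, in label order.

Ratios: P ≈ 2.414; Q ≈ 2.233; R ≈ 1.415; S ≈ 1.670.
Targets: 5:3 ≈ 1.667; root-2 ≈ 1.414; root-5 ≈ 2.236; silver ratio ≈ 2.414.

P=silver ratio, Q=root-5, R=root-2, S=5:3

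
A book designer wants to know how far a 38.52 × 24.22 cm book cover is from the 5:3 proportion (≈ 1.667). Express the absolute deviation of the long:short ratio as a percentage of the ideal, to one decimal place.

4.6%

Ratio = 38.52 / 24.22 ≈ 1.5904.
Ideal 5:3 ≈ 1.6667. |1.5904 − 1.6667| / 1.6667 ≈ 4.58% → 4.6%.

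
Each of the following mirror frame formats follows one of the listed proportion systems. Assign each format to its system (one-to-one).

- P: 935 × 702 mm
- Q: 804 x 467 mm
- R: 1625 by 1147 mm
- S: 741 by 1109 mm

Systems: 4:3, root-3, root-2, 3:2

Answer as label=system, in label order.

P=4:3, Q=root-3, R=root-2, S=3:2

P = 935/702 ≈ 1.332 → 4:3 (1.333)
Q = 804/467 ≈ 1.722 → root-3 (1.732)
R = 1625/1147 ≈ 1.417 → root-2 (1.414)
S = 1109/741 ≈ 1.497 → 3:2 (1.500)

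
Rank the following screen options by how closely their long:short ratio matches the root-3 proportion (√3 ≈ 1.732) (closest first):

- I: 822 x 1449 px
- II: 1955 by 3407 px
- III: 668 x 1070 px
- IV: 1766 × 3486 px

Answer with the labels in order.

I: 1449/822 ≈ 1.763 → |1.763 − 1.732| = 0.031
II: 3407/1955 ≈ 1.743 → |1.743 − 1.732| = 0.011
III: 1070/668 ≈ 1.602 → |1.602 − 1.732| = 0.130
IV: 3486/1766 ≈ 1.974 → |1.974 − 1.732| = 0.242

II, I, III, IV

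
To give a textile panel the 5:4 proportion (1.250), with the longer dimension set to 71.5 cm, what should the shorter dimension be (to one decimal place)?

5:4 = 1.25000.
Shorter side = 71.5 ÷ 1.25000 ≈ 57.200 → 57.2 cm.

57.2 cm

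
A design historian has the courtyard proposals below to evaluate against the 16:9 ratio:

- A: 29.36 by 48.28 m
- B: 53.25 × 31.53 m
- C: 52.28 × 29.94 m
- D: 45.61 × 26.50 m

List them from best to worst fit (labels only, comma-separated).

C, D, B, A

Ratios: A = 48.28 / 29.36 ≈ 1.644; B = 53.25 / 31.53 ≈ 1.689; C = 52.28 / 29.94 ≈ 1.746; D = 45.61 / 26.50 ≈ 1.721.
|Δ from 1.778|: A 0.134; B 0.089; C 0.032; D 0.057.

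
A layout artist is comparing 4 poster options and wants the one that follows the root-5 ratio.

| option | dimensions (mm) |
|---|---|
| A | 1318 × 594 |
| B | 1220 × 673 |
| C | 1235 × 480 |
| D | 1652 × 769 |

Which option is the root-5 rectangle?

Ratios (long/short): A ≈ 2.219; B ≈ 1.813; C ≈ 2.573; D ≈ 2.148.
root-5 ≈ 2.236; option A is nearest (Δ 0.017).

A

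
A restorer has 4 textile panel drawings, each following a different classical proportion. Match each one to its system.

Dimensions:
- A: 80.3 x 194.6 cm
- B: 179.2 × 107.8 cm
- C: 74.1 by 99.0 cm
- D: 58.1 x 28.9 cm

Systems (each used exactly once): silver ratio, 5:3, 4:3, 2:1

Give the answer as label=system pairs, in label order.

A = 194.6/80.3 ≈ 2.423 → silver ratio (2.414)
B = 179.2/107.8 ≈ 1.662 → 5:3 (1.667)
C = 99.0/74.1 ≈ 1.336 → 4:3 (1.333)
D = 58.1/28.9 ≈ 2.010 → 2:1 (2.000)

A=silver ratio, B=5:3, C=4:3, D=2:1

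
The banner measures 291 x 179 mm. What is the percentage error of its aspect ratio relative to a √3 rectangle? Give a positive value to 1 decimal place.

Ratio = 291 / 179 ≈ 1.6257.
Ideal root-3 ≈ 1.7321. |1.6257 − 1.7321| / 1.7321 ≈ 6.14% → 6.1%.

6.1%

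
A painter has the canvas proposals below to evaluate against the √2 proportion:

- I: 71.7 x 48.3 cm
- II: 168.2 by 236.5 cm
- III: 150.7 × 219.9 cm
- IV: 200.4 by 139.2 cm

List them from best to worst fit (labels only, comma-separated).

II, IV, III, I

Ratios: I = 71.7 / 48.3 ≈ 1.484; II = 236.5 / 168.2 ≈ 1.406; III = 219.9 / 150.7 ≈ 1.459; IV = 200.4 / 139.2 ≈ 1.440.
|Δ from 1.414|: I 0.070; II 0.008; III 0.045; IV 0.026.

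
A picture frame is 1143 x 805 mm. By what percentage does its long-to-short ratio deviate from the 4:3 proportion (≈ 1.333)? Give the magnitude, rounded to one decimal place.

Ratio = 1143 / 805 ≈ 1.4199.
Ideal 4:3 ≈ 1.3333. |1.4199 − 1.3333| / 1.3333 ≈ 6.50% → 6.5%.

6.5%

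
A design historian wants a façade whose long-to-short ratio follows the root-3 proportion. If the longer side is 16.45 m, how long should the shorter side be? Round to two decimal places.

9.50 m

root-3 ≈ 1.73205.
Shorter side = 16.45 ÷ 1.73205 ≈ 9.4974 → 9.50 m.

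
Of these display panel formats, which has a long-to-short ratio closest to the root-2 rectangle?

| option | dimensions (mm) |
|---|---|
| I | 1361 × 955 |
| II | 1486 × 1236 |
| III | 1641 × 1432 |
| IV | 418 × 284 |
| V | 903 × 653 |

I

Target root-2 ≈ 1.414.
I: 1.425 (Δ0.011)  II: 1.202 (Δ0.212)  III: 1.146 (Δ0.268)  IV: 1.472 (Δ0.058)  V: 1.383 (Δ0.031)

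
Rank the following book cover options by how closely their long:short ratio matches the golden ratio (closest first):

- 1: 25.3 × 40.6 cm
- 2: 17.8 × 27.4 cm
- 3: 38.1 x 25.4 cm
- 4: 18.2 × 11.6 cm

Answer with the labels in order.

1, 4, 2, 3

1: 40.6/25.3 ≈ 1.605 → |1.605 − 1.618| = 0.013
2: 27.4/17.8 ≈ 1.539 → |1.539 − 1.618| = 0.079
3: 38.1/25.4 ≈ 1.500 → |1.500 − 1.618| = 0.118
4: 18.2/11.6 ≈ 1.569 → |1.569 − 1.618| = 0.049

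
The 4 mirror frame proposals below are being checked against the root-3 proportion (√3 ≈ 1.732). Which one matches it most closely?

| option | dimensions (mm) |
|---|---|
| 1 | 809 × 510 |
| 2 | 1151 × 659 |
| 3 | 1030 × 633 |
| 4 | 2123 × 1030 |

2

Ratios (long/short): 1 ≈ 1.586; 2 ≈ 1.747; 3 ≈ 1.627; 4 ≈ 2.061.
root-3 ≈ 1.732; option 2 is nearest (Δ 0.015).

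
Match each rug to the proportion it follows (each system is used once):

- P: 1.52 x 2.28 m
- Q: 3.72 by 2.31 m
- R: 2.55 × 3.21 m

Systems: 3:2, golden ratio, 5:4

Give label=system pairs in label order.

P = 2.28/1.52 ≈ 1.500 → 3:2 (1.500)
Q = 3.72/2.31 ≈ 1.610 → golden ratio (1.618)
R = 3.21/2.55 ≈ 1.259 → 5:4 (1.250)

P=3:2, Q=golden ratio, R=5:4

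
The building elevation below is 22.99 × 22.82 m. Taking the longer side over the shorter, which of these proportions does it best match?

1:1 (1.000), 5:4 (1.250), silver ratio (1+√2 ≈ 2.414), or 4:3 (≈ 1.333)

1:1

22.99/22.82 ≈ 1.007. Nearest candidates are 1:1 (1.000, off by 0.007) and 5:4 (1.250, off by 0.243).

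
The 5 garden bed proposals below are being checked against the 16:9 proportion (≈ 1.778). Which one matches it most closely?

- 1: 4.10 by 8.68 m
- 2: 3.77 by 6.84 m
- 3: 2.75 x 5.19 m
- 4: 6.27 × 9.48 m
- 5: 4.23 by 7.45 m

5

Ratios (long/short): 1 ≈ 2.117; 2 ≈ 1.814; 3 ≈ 1.887; 4 ≈ 1.512; 5 ≈ 1.761.
16:9 ≈ 1.778; option 5 is nearest (Δ 0.017).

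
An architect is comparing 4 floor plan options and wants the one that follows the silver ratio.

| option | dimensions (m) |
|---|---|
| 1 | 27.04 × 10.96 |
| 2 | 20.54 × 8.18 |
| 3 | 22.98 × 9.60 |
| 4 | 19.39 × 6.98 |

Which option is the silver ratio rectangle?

Target silver ratio ≈ 2.414.
1: 2.467 (Δ0.053)  2: 2.511 (Δ0.097)  3: 2.394 (Δ0.020)  4: 2.778 (Δ0.364)

3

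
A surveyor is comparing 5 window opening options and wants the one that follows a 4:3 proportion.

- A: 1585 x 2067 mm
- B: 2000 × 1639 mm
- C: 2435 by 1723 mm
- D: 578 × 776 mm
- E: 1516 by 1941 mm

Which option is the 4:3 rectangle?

Target 4:3 ≈ 1.333.
A: 1.304 (Δ0.029)  B: 1.220 (Δ0.113)  C: 1.413 (Δ0.080)  D: 1.343 (Δ0.010)  E: 1.280 (Δ0.053)

D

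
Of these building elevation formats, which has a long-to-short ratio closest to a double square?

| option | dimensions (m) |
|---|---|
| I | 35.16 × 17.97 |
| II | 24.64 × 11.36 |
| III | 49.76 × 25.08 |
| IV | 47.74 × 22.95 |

Ratios (long/short): I ≈ 1.957; II ≈ 2.169; III ≈ 1.984; IV ≈ 2.080.
2:1 ≈ 2.000; option III is nearest (Δ 0.016).

III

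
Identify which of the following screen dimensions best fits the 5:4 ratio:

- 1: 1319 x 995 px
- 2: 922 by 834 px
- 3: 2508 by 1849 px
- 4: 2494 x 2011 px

4

Target 5:4 ≈ 1.250.
1: 1.326 (Δ0.076)  2: 1.106 (Δ0.144)  3: 1.356 (Δ0.106)  4: 1.240 (Δ0.010)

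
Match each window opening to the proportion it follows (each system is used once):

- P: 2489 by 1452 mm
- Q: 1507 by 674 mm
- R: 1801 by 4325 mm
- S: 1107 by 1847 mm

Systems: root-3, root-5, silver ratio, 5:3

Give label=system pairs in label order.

P=root-3, Q=root-5, R=silver ratio, S=5:3

Ratios: P ≈ 1.714; Q ≈ 2.236; R ≈ 2.401; S ≈ 1.668.
Targets: root-3 ≈ 1.732; root-5 ≈ 2.236; silver ratio ≈ 2.414; 5:3 ≈ 1.667.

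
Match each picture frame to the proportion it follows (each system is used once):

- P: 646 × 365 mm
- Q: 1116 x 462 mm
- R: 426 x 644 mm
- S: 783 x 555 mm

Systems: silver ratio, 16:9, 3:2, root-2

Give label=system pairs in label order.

P = 646/365 ≈ 1.770 → 16:9 (1.778)
Q = 1116/462 ≈ 2.416 → silver ratio (2.414)
R = 644/426 ≈ 1.512 → 3:2 (1.500)
S = 783/555 ≈ 1.411 → root-2 (1.414)

P=16:9, Q=silver ratio, R=3:2, S=root-2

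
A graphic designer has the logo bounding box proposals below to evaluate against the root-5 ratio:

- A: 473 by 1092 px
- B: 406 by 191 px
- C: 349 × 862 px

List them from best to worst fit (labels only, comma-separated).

A: 1092/473 ≈ 2.309 → |2.309 − 2.236| = 0.073
B: 406/191 ≈ 2.126 → |2.126 − 2.236| = 0.110
C: 862/349 ≈ 2.470 → |2.470 − 2.236| = 0.234

A, B, C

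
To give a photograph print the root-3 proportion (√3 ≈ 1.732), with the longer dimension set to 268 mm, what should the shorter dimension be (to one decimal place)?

root-3 ≈ 1.73205.
Shorter side = 268 ÷ 1.73205 ≈ 154.730 → 154.7 mm.

154.7 mm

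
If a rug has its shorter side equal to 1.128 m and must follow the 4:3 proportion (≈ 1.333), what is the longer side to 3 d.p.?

4:3 ≈ 1.33333.
Longer side = 1.128 × 1.33333 ≈ 1.50400 → 1.504 m.

1.504 m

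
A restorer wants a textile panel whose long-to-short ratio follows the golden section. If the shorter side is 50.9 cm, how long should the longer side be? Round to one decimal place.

golden ratio ≈ 1.61803.
Longer side = 50.9 × 1.61803 ≈ 82.358 → 82.4 cm.

82.4 cm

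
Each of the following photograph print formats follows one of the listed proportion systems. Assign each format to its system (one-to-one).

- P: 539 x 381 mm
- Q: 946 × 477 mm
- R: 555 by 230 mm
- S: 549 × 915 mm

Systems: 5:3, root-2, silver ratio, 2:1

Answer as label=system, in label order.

P=root-2, Q=2:1, R=silver ratio, S=5:3

P = 539/381 ≈ 1.415 → root-2 (1.414)
Q = 946/477 ≈ 1.983 → 2:1 (2.000)
R = 555/230 ≈ 2.413 → silver ratio (2.414)
S = 915/549 ≈ 1.667 → 5:3 (1.667)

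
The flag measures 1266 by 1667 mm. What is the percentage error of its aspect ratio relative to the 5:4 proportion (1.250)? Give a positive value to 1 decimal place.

Ratio = 1667 / 1266 ≈ 1.3167.
Ideal 5:4 = 1.2500. |1.3167 − 1.2500| / 1.2500 ≈ 5.34% → 5.3%.

5.3%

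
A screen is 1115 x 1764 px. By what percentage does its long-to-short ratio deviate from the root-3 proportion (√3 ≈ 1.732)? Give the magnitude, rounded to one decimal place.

8.7%

Ratio = 1764 / 1115 ≈ 1.5821.
Ideal root-3 ≈ 1.7321. |1.5821 − 1.7321| / 1.7321 ≈ 8.66% → 8.7%.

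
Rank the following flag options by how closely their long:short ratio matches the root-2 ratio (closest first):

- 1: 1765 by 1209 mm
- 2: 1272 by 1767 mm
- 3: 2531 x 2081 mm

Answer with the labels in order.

1: 1765/1209 ≈ 1.460 → |1.460 − 1.414| = 0.046
2: 1767/1272 ≈ 1.389 → |1.389 − 1.414| = 0.025
3: 2531/2081 ≈ 1.216 → |1.216 − 1.414| = 0.198

2, 1, 3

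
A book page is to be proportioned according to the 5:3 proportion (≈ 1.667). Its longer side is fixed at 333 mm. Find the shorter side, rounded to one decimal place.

199.8 mm

5:3 ≈ 1.66667.
Shorter side = 333 ÷ 1.66667 ≈ 199.800 → 199.8 mm.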